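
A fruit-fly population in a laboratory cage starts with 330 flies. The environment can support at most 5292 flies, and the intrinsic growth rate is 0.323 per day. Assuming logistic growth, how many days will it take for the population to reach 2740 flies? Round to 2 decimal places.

A = (K − N₀)/N₀ = (5292 − 330)/330 = 15.036.
Solve 5292/(1 + 15.036·e^(−0.323t)) = 2740: 1 + 15.036·e^(−0.323t) = 1.9314, so e^(−0.323t) = 0.0619423.
−0.323·t = ln(0.0619423) = -2.7816, so t = 2.7816/0.323 = 8.6116.

8.61 days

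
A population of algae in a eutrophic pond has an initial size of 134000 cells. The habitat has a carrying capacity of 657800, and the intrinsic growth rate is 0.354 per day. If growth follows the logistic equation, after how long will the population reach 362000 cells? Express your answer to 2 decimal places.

4.42 days

A = (K − N₀)/N₀ = (657800 − 134000)/134000 = 3.909.
Solve 657800/(1 + 3.909·e^(−0.354t)) = 362000: 1 + 3.909·e^(−0.354t) = 1.8171, so e^(−0.354t) = 0.20904.
−0.354·t = ln(0.20904) = -1.5652, so t = 1.5652/0.354 = 4.4216.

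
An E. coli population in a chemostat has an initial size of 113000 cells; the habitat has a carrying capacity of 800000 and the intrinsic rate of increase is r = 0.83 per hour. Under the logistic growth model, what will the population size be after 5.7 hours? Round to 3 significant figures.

A = (K − N₀)/N₀ = (800000 − 113000)/113000 = 6.0796.
N(t) = K/(1 + A·e^(−rt)) = 800000/(1 + 6.0796×e^(−0.83×5.7)).
e^(−4.731) = 0.0088176; denominator = 1 + 6.0796×0.0088176 = 1.0536.
N = 800000/1.0536 = 759296.

759000 cells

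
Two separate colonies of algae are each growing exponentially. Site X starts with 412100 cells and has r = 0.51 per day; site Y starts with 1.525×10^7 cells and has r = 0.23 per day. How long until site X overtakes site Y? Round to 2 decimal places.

Set 412100·e^(0.51t) = 1.525×10^7·e^(0.23t).
e^((0.51 − 0.23)t) = 1.525×10^7/412100 → e^(0.28·t) = 37.006.
0.28·t = ln(37.006) = 3.6111, so t = 3.6111/0.28 = 12.897.

12.90 days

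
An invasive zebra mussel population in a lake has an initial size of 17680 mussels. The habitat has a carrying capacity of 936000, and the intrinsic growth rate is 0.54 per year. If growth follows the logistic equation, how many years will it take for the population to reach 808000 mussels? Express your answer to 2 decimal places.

10.73 years

A = (K − N₀)/N₀ = (936000 − 17680)/17680 = 51.941.
Solve 936000/(1 + 51.941·e^(−0.54t)) = 808000: 1 + 51.941·e^(−0.54t) = 1.1584, so e^(−0.54t) = 0.00304991.
−0.54·t = ln(0.00304991) = -5.7926, so t = 5.7926/0.54 = 10.727.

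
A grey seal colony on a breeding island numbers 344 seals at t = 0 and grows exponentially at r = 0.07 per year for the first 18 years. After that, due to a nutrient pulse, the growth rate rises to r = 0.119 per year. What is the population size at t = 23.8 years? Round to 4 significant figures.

2418 seals

Phase 1: N(18) = 344·e^(0.07×18) = 344·e^1.26 = 1212.74.
Phase 2 runs for 23.8 − 18 = 5.8 years at r = 0.119.
N(23.8) = 1212.74·e^(0.119×5.8) = 1212.74·e^0.6902 = 2418.35.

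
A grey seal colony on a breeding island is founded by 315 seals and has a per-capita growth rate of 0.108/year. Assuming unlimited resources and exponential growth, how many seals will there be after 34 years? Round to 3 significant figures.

N(t) = N₀·e^(rt) = 315 × e^(0.108×34) = 315 × e^3.672.
e^3.672 ≈ 39.33, so N ≈ 315 × 39.33 = 12389.1.

12400 seals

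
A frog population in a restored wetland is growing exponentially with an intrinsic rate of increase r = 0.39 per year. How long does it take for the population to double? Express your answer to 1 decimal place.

Doubling time t_d = ln(2)/r = 0.6931/0.39 = 1.7773.

1.8 years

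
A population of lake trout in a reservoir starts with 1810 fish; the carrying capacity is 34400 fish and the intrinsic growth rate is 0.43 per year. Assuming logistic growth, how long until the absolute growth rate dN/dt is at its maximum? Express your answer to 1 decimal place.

Logistic growth is fastest at N = K/2 = 17200.
A = (K − N₀)/N₀ = 18.006. Set K/(1 + A·e^(−rt)) = K/2 → A·e^(−rt) = 1.
e^(−0.43t) = 1/18.006 = 0.0555385, so t = ln(18.006)/0.43 = 2.8907/0.43 = 6.7225.

6.7 years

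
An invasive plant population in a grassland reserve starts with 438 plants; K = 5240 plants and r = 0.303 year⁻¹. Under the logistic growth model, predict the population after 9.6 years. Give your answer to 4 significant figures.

3279 plants

A = (K − N₀)/N₀ = (5240 − 438)/438 = 10.963.
N(t) = K/(1 + A·e^(−rt)) = 5240/(1 + 10.963×e^(−0.303×9.6)).
e^(−2.909) = 0.054541; denominator = 1 + 10.963×0.054541 = 1.598.
N = 5240/1.598 = 3279.18.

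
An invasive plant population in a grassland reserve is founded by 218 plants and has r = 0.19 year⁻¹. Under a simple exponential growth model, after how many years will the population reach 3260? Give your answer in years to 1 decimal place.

14.2 years

Set N₀·e^(rt) = 3260: e^(0.19·t) = 3260/218 = 14.954.
0.19·t = ln(14.954) = 2.705, so t = 2.705/0.19 = 14.237.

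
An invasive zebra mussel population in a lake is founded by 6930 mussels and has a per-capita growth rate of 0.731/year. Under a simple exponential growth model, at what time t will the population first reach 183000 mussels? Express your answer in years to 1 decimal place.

Set N₀·e^(rt) = 183000: e^(0.731·t) = 183000/6930 = 26.407.
0.731·t = ln(26.407) = 3.2736, so t = 3.2736/0.731 = 4.4783.

4.5 years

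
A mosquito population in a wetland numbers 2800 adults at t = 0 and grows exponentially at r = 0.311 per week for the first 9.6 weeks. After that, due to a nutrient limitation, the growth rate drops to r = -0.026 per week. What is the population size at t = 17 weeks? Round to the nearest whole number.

45733 adults

Phase 1: N(9.6) = 2800·e^(0.311×9.6) = 2800·e^2.986 = 55435.5.
Phase 2 runs for 17 − 9.6 = 7.4 weeks at r = -0.026.
N(17) = 55435.5·e^(-0.026×7.4) = 55435.5·e^-0.1924 = 45733.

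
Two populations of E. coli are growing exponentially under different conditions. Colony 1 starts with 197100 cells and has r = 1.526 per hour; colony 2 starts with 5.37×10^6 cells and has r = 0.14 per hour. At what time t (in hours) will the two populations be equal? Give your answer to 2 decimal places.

2.38 hours

Set 197100·e^(1.526t) = 5.37×10^6·e^(0.14t).
e^((1.526 − 0.14)t) = 5.37×10^6/197100 → e^(1.386·t) = 27.245.
1.386·t = ln(27.245) = 3.3049, so t = 3.3049/1.386 = 2.3845.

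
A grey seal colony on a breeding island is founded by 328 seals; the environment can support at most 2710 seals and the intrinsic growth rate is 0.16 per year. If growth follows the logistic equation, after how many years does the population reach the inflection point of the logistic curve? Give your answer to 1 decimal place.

Logistic growth is fastest at N = K/2 = 1355.
A = (K − N₀)/N₀ = 7.2622. Set K/(1 + A·e^(−rt)) = K/2 → A·e^(−rt) = 1.
e^(−0.16t) = 1/7.2622 = 0.137699, so t = ln(7.2622)/0.16 = 1.9827/0.16 = 12.392.

12.4 years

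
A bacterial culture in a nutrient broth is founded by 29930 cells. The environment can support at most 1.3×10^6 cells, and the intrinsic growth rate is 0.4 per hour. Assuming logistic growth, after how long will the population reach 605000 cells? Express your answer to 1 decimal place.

A = (K − N₀)/N₀ = (1.3×10^6 − 29930)/29930 = 42.435.
Solve 1.3×10^6/(1 + 42.435·e^(−0.4t)) = 605000: 1 + 42.435·e^(−0.4t) = 2.1488, so e^(−0.4t) = 0.0270713.
−0.4·t = ln(0.0270713) = -3.6093, so t = 3.6093/0.4 = 9.0232.

9.0 hours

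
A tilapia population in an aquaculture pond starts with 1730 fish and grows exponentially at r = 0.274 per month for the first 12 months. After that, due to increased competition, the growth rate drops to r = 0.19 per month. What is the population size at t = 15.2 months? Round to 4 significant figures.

Phase 1: N(12) = 1730·e^(0.274×12) = 1730·e^3.288 = 46345.4.
Phase 2 runs for 15.2 − 12 = 3.2 months at r = 0.19.
N(15.2) = 46345.4·e^(0.19×3.2) = 46345.4·e^0.608 = 85125.1.

85130 fish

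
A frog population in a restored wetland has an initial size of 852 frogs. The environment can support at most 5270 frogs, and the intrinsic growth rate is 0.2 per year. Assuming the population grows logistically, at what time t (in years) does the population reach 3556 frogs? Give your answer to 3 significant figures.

A = (K − N₀)/N₀ = (5270 − 852)/852 = 5.1854.
Solve 5270/(1 + 5.1854·e^(−0.2t)) = 3556: 1 + 5.1854·e^(−0.2t) = 1.482, so e^(−0.2t) = 0.0929529.
−0.2·t = ln(0.0929529) = -2.3757, so t = 2.3757/0.2 = 11.878.

11.9 years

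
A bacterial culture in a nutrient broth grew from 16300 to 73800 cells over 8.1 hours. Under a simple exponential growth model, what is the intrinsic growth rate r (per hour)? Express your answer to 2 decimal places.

0.19 per hour

From N(t) = N₀·e^(rt): e^(r·8.1) = 73800/16300 = 4.5276.
r·8.1 = ln(4.5276) = 1.5102, so r = 1.5102/8.1 = 0.18644.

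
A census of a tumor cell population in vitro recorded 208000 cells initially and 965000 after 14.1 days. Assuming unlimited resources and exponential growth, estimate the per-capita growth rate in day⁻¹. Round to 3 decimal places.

From N(t) = N₀·e^(rt): e^(r·14.1) = 965000/208000 = 4.6394.
r·14.1 = ln(4.6394) = 1.5346, so r = 1.5346/14.1 = 0.10884.

0.109 per day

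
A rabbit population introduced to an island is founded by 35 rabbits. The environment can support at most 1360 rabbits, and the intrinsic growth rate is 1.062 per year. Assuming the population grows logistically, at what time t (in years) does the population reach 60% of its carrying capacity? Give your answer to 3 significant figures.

3.80 years

A = (K − N₀)/N₀ = (1360 − 35)/35 = 37.857.
Solve 1360/(1 + 37.857·e^(−1.062t)) = 816: 1 + 37.857·e^(−1.062t) = 1.6667, so e^(−1.062t) = 0.0176101.
−1.062·t = ln(0.0176101) = -4.0393, so t = 4.0393/1.062 = 3.8035.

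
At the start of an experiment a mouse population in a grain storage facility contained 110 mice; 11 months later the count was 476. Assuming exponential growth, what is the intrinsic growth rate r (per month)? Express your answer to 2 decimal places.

From N(t) = N₀·e^(rt): e^(r·11) = 476/110 = 4.3273.
r·11 = ln(4.3273) = 1.4649, so r = 1.4649/11 = 0.13318.

0.13 per month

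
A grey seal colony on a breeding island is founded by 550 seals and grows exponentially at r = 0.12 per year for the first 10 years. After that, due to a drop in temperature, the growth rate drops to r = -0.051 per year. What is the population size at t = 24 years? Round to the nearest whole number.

894 seals

Phase 1: N(10) = 550·e^(0.12×10) = 550·e^1.2 = 1826.06.
Phase 2 runs for 24 − 10 = 14 years at r = -0.051.
N(24) = 1826.06·e^(-0.051×14) = 1826.06·e^-0.714 = 894.19.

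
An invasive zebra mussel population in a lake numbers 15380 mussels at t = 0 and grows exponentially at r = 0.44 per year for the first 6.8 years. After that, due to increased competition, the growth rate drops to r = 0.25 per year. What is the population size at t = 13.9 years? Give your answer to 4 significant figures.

Phase 1: N(6.8) = 15380·e^(0.44×6.8) = 15380·e^2.992 = 306454.
Phase 2 runs for 13.9 − 6.8 = 7.1 years at r = 0.25.
N(13.9) = 306454·e^(0.25×7.1) = 306454·e^1.775 = 1.808165×10^6.

1808000 mussels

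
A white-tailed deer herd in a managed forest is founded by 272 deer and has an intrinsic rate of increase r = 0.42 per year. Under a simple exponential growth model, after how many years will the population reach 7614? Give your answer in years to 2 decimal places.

Set N₀·e^(rt) = 7614: e^(0.42·t) = 7614/272 = 27.993.
0.42·t = ln(27.993) = 3.3319, so t = 3.3319/0.42 = 7.9332.

7.93 years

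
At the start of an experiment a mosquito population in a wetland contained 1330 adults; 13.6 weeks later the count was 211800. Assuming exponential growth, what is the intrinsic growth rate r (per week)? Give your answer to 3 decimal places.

0.373 per week

From N(t) = N₀·e^(rt): e^(r·13.6) = 211800/1330 = 159.25.
r·13.6 = ln(159.25) = 5.0705, so r = 5.0705/13.6 = 0.37283.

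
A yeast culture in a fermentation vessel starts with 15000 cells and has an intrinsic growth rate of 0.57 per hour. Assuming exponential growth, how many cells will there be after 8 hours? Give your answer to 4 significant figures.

N(t) = N₀·e^(rt) = 15000 × e^(0.57×8) = 15000 × e^4.56.
e^4.56 ≈ 95.583, so N ≈ 15000 × 95.583 = 1.433752×10^6.

1434000 cells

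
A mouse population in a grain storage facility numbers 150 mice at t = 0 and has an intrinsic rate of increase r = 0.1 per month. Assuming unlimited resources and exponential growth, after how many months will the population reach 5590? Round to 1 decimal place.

Set N₀·e^(rt) = 5590: e^(0.1·t) = 5590/150 = 37.267.
0.1·t = ln(37.267) = 3.6181, so t = 3.6181/0.1 = 36.181.

36.2 months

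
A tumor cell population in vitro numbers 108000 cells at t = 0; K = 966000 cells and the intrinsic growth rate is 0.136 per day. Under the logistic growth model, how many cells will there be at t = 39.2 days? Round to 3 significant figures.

A = (K − N₀)/N₀ = (966000 − 108000)/108000 = 7.9444.
N(t) = K/(1 + A·e^(−rt)) = 966000/(1 + 7.9444×e^(−0.136×39.2)).
e^(−5.331) = 0.0048383; denominator = 1 + 7.9444×0.0048383 = 1.0384.
N = 966000/1.0384 = 930244.

930000 cells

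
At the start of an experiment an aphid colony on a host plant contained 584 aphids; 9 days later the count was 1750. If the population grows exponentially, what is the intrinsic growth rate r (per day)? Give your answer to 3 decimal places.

From N(t) = N₀·e^(rt): e^(r·9) = 1750/584 = 2.9966.
r·9 = ln(2.9966) = 1.0975, so r = 1.0975/9 = 0.12194.

0.122 per day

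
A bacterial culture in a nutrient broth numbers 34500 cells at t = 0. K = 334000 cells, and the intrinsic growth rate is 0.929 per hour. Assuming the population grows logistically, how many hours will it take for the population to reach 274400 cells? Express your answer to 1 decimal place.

4.0 hours

A = (K − N₀)/N₀ = (334000 − 34500)/34500 = 8.6812.
Solve 334000/(1 + 8.6812·e^(−0.929t)) = 274400: 1 + 8.6812·e^(−0.929t) = 1.2172, so e^(−0.929t) = 0.0250198.
−0.929·t = ln(0.0250198) = -3.6881, so t = 3.6881/0.929 = 3.97.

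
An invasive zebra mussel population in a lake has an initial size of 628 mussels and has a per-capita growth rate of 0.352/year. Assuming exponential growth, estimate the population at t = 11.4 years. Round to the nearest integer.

34729 mussels

N(t) = N₀·e^(rt) = 628 × e^(0.352×11.4) = 628 × e^4.013.
e^4.013 ≈ 55.301, so N ≈ 628 × 55.301 = 34729.3.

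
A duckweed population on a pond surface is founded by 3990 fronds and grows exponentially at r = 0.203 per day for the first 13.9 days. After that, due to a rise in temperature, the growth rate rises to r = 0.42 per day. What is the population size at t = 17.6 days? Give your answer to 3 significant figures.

317000 fronds

Phase 1: N(13.9) = 3990·e^(0.203×13.9) = 3990·e^2.822 = 67053.5.
Phase 2 runs for 17.6 − 13.9 = 3.7 days at r = 0.42.
N(17.6) = 67053.5·e^(0.42×3.7) = 67053.5·e^1.554 = 317187.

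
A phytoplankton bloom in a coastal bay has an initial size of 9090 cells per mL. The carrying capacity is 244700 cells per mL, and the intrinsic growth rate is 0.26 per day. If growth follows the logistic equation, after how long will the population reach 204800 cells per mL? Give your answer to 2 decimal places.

18.81 days

A = (K − N₀)/N₀ = (244700 − 9090)/9090 = 25.92.
Solve 244700/(1 + 25.92·e^(−0.26t)) = 204800: 1 + 25.92·e^(−0.26t) = 1.1948, so e^(−0.26t) = 0.00751646.
−0.26·t = ln(0.00751646) = -4.8907, so t = 4.8907/0.26 = 18.81.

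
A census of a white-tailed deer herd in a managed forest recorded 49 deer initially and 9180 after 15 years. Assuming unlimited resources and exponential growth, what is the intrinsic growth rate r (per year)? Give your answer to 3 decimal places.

0.349 per year

From N(t) = N₀·e^(rt): e^(r·15) = 9180/49 = 187.35.
r·15 = ln(187.35) = 5.233, so r = 5.233/15 = 0.34886.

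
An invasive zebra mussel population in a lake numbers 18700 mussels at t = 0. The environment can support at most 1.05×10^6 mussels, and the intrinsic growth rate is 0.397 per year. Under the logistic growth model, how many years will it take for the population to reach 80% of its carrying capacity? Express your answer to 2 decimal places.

A = (K − N₀)/N₀ = (1.05×10^6 − 18700)/18700 = 55.15.
Solve 1.05×10^6/(1 + 55.15·e^(−0.397t)) = 840000: 1 + 55.15·e^(−0.397t) = 1.25, so e^(−0.397t) = 0.00453311.
−0.397·t = ln(0.00453311) = -5.3963, so t = 5.3963/0.397 = 13.593.

13.59 years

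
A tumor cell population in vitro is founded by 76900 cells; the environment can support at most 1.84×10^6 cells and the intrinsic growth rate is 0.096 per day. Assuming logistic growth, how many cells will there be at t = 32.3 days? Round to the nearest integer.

905501 cells

A = (K − N₀)/N₀ = (1.84×10^6 − 76900)/76900 = 22.927.
N(t) = K/(1 + A·e^(−rt)) = 1.84×10^6/(1 + 22.927×e^(−0.096×32.3)).
e^(−3.101) = 0.045013; denominator = 1 + 22.927×0.045013 = 2.032.
N = 1.84×10^6/2.032 = 905501.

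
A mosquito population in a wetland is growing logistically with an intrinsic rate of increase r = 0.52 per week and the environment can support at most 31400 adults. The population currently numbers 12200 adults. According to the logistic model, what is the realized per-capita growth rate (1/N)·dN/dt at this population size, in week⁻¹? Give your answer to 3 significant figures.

0.318 per week

(1/N)·dN/dt = r(1 − N/K) = 0.52 × (1 − 12200/31400).
= 0.52 × 0.61146 = 0.31796.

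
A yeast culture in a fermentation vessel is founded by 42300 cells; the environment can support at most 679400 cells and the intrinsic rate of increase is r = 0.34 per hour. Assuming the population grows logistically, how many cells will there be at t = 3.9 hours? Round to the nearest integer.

135897 cells

A = (K − N₀)/N₀ = (679400 − 42300)/42300 = 15.061.
N(t) = K/(1 + A·e^(−rt)) = 679400/(1 + 15.061×e^(−0.34×3.9)).
e^(−1.326) = 0.26554; denominator = 1 + 15.061×0.26554 = 4.9994.
N = 679400/4.9994 = 135897.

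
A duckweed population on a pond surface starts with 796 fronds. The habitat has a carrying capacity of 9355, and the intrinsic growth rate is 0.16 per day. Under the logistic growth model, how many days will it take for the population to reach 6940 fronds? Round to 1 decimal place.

21.4 days

A = (K − N₀)/N₀ = (9355 − 796)/796 = 10.753.
Solve 9355/(1 + 10.753·e^(−0.16t)) = 6940: 1 + 10.753·e^(−0.16t) = 1.348, so e^(−0.16t) = 0.0323629.
−0.16·t = ln(0.0323629) = -3.4307, so t = 3.4307/0.16 = 21.442.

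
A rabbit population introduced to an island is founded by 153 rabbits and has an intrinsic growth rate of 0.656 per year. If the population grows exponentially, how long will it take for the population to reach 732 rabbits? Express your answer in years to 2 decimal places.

Set N₀·e^(rt) = 732: e^(0.656·t) = 732/153 = 4.7843.
0.656·t = ln(4.7843) = 1.5653, so t = 1.5653/0.656 = 2.3862.

2.39 years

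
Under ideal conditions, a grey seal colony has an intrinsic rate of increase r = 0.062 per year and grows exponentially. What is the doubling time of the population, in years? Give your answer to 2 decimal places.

11.18 years

Doubling time t_d = ln(2)/r = 0.6931/0.062 = 11.18.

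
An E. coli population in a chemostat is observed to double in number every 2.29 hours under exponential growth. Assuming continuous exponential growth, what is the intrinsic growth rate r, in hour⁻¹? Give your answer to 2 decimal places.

0.30 per hour

r = ln(2)/t_d = 0.6931/2.29 = 0.30268.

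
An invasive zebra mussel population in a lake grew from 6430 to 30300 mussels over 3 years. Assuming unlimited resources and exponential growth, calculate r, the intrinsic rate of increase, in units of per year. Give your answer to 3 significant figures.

From N(t) = N₀·e^(rt): e^(r·3) = 30300/6430 = 4.7123.
r·3 = ln(4.7123) = 1.5502, so r = 1.5502/3 = 0.51672.

0.517 per year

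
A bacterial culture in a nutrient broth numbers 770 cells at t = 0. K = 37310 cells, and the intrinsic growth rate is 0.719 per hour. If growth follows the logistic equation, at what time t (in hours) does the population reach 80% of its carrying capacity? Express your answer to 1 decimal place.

7.3 hours

A = (K − N₀)/N₀ = (37310 − 770)/770 = 47.455.
Solve 37310/(1 + 47.455·e^(−0.719t)) = 29848: 1 + 47.455·e^(−0.719t) = 1.25, so e^(−0.719t) = 0.0052682.
−0.719·t = ln(0.0052682) = -5.2461, so t = 5.2461/0.719 = 7.2963.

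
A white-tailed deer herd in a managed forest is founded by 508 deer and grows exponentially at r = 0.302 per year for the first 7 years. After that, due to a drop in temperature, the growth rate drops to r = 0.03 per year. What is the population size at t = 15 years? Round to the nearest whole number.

Phase 1: N(7) = 508·e^(0.302×7) = 508·e^2.114 = 4206.9.
Phase 2 runs for 15 − 7 = 8 years at r = 0.03.
N(15) = 4206.9·e^(0.03×8) = 4206.9·e^0.24 = 5348.02.

5348 deer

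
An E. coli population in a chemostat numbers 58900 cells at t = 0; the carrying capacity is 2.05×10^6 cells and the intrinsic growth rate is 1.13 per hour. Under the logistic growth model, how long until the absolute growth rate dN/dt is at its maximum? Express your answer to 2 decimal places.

3.12 hours

Logistic growth is fastest at N = K/2 = 1.025×10^6.
A = (K − N₀)/N₀ = 33.805. Set K/(1 + A·e^(−rt)) = K/2 → A·e^(−rt) = 1.
e^(−1.13t) = 1/33.805 = 0.0295816, so t = ln(33.805)/1.13 = 3.5206/1.13 = 3.1156.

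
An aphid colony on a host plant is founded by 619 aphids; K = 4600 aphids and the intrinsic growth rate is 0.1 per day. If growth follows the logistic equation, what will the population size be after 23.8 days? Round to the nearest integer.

2884 aphids

A = (K − N₀)/N₀ = (4600 − 619)/619 = 6.4313.
N(t) = K/(1 + A·e^(−rt)) = 4600/(1 + 6.4313×e^(−0.1×23.8)).
e^(−2.38) = 0.092551; denominator = 1 + 6.4313×0.092551 = 1.5952.
N = 4600/1.5952 = 2883.61.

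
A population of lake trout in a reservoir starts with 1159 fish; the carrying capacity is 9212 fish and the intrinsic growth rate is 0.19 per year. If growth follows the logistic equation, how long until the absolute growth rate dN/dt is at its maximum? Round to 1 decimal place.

Logistic growth is fastest at N = K/2 = 4606.
A = (K − N₀)/N₀ = 6.9482. Set K/(1 + A·e^(−rt)) = K/2 → A·e^(−rt) = 1.
e^(−0.19t) = 1/6.9482 = 0.143922, so t = ln(6.9482)/0.19 = 1.9385/0.19 = 10.203.

10.2 years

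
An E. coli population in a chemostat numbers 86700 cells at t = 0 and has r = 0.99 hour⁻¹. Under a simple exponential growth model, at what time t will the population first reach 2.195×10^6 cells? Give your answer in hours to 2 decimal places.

3.26 hours

Set N₀·e^(rt) = 2.195×10^6: e^(0.99·t) = 2.195×10^6/86700 = 25.317.
0.99·t = ln(25.317) = 3.2315, so t = 3.2315/0.99 = 3.2641.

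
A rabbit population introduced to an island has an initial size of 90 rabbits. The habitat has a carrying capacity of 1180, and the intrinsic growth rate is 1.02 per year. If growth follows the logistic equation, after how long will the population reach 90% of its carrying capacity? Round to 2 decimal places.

4.60 years

A = (K − N₀)/N₀ = (1180 − 90)/90 = 12.111.
Solve 1180/(1 + 12.111·e^(−1.02t)) = 1062: 1 + 12.111·e^(−1.02t) = 1.1111, so e^(−1.02t) = 0.00917431.
−1.02·t = ln(0.00917431) = -4.6913, so t = 4.6913/1.02 = 4.5994.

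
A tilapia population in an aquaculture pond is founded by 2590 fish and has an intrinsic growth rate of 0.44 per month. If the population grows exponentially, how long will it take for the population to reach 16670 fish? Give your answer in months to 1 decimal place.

4.2 months

Set N₀·e^(rt) = 16670: e^(0.44·t) = 16670/2590 = 6.4363.
0.44·t = ln(6.4363) = 1.862, so t = 1.862/0.44 = 4.2317.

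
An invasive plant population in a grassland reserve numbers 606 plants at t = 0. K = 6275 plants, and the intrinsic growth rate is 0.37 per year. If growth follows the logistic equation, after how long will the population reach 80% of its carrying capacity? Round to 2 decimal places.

9.79 years

A = (K − N₀)/N₀ = (6275 − 606)/606 = 9.3548.
Solve 6275/(1 + 9.3548·e^(−0.37t)) = 5020: 1 + 9.3548·e^(−0.37t) = 1.25, so e^(−0.37t) = 0.0267243.
−0.37·t = ln(0.0267243) = -3.6222, so t = 3.6222/0.37 = 9.7897.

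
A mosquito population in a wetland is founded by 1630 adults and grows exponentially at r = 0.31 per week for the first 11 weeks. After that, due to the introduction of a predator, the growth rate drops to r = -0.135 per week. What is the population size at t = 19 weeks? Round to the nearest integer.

Phase 1: N(11) = 1630·e^(0.31×11) = 1630·e^3.41 = 49332.3.
Phase 2 runs for 19 − 11 = 8 weeks at r = -0.135.
N(19) = 49332.3·e^(-0.135×8) = 49332.3·e^-1.08 = 16753.

16753 adults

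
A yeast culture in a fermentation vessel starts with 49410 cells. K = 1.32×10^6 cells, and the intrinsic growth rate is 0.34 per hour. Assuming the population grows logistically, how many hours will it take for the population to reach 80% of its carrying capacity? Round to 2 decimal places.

13.63 hours

A = (K − N₀)/N₀ = (1.32×10^6 − 49410)/49410 = 25.715.
Solve 1.32×10^6/(1 + 25.715·e^(−0.34t)) = 1.056×10^6: 1 + 25.715·e^(−0.34t) = 1.25, so e^(−0.34t) = 0.00972186.
−0.34·t = ln(0.00972186) = -4.6334, so t = 4.6334/0.34 = 13.628.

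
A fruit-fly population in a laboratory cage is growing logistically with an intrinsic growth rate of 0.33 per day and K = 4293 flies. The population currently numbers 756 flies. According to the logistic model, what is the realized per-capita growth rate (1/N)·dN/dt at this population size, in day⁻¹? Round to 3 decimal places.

0.272 per day

(1/N)·dN/dt = r(1 − N/K) = 0.33 × (1 − 756/4293).
= 0.33 × 0.8239 = 0.27189.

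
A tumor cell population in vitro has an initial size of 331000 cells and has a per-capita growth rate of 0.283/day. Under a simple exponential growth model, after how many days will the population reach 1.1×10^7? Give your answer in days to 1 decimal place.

12.4 days

Set N₀·e^(rt) = 1.1×10^7: e^(0.283·t) = 1.1×10^7/331000 = 33.233.
0.283·t = ln(33.233) = 3.5035, so t = 3.5035/0.283 = 12.38.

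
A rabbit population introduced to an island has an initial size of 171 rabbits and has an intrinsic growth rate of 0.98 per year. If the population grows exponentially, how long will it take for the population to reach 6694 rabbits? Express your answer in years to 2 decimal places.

3.74 years

Set N₀·e^(rt) = 6694: e^(0.98·t) = 6694/171 = 39.146.
0.98·t = ln(39.146) = 3.6673, so t = 3.6673/0.98 = 3.7421.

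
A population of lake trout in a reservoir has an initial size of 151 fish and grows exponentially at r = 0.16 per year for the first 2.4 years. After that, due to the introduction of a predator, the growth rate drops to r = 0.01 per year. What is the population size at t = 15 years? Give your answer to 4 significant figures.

Phase 1: N(2.4) = 151·e^(0.16×2.4) = 151·e^0.384 = 221.69.
Phase 2 runs for 15 − 2.4 = 12.6 years at r = 0.01.
N(15) = 221.69·e^(0.01×12.6) = 221.69·e^0.126 = 251.459.

251.5 fish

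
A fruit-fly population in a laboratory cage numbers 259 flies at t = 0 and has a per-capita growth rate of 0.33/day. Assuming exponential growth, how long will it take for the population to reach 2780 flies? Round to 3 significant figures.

7.19 days

Set N₀·e^(rt) = 2780: e^(0.33·t) = 2780/259 = 10.734.
0.33·t = ln(10.734) = 2.3734, so t = 2.3734/0.33 = 7.1921.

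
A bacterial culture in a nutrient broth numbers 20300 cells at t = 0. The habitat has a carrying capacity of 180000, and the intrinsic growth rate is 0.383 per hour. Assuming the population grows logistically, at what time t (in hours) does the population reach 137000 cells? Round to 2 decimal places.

8.41 hours

A = (K − N₀)/N₀ = (180000 − 20300)/20300 = 7.867.
Solve 180000/(1 + 7.867·e^(−0.383t)) = 137000: 1 + 7.867·e^(−0.383t) = 1.3139, so e^(−0.383t) = 0.0398969.
−0.383·t = ln(0.0398969) = -3.2215, so t = 3.2215/0.383 = 8.4111.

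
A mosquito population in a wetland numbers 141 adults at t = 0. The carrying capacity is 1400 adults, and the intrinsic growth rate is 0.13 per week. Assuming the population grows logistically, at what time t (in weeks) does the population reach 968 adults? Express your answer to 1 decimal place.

23.0 weeks

A = (K − N₀)/N₀ = (1400 − 141)/141 = 8.9291.
Solve 1400/(1 + 8.9291·e^(−0.13t)) = 968: 1 + 8.9291·e^(−0.13t) = 1.4463, so e^(−0.13t) = 0.0499806.
−0.13·t = ln(0.0499806) = -2.9961, so t = 2.9961/0.13 = 23.047.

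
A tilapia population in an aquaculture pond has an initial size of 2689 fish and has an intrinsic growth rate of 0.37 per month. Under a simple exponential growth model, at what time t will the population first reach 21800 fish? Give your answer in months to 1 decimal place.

5.7 months

Set N₀·e^(rt) = 21800: e^(0.37·t) = 21800/2689 = 8.1071.
0.37·t = ln(8.1071) = 2.0927, so t = 2.0927/0.37 = 5.6561.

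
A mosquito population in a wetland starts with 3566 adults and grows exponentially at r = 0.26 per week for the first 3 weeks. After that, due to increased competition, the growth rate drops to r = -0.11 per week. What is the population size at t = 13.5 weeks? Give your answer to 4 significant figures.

2451 adults

Phase 1: N(3) = 3566·e^(0.26×3) = 3566·e^0.78 = 7779.13.
Phase 2 runs for 13.5 − 3 = 10.5 weeks at r = -0.11.
N(13.5) = 7779.13·e^(-0.11×10.5) = 7779.13·e^-1.155 = 2450.87.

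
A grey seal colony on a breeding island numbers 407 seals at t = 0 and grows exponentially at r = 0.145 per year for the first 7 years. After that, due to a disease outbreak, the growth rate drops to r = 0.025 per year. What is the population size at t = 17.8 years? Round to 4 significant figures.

Phase 1: N(7) = 407·e^(0.145×7) = 407·e^1.015 = 1123.06.
Phase 2 runs for 17.8 − 7 = 10.8 years at r = 0.025.
N(17.8) = 1123.06·e^(0.025×10.8) = 1123.06·e^0.27 = 1471.17.

1471 seals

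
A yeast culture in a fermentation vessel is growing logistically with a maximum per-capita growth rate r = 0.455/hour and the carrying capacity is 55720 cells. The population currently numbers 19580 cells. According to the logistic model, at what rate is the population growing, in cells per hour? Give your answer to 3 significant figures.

5780 cells per hour

dN/dt = rN(1 − N/K) = 0.455 × 19580 × (1 − 19580/55720).
1 − 19580/55720 = 0.6486; dN/dt = 0.455 × 19580 × 0.6486 = 5778.3.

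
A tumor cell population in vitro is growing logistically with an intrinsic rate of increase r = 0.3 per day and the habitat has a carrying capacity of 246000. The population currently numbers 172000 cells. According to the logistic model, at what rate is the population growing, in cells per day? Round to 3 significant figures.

dN/dt = rN(1 − N/K) = 0.3 × 172000 × (1 − 172000/246000).
1 − 172000/246000 = 0.30081; dN/dt = 0.3 × 172000 × 0.30081 = 15522.

15500 cells per day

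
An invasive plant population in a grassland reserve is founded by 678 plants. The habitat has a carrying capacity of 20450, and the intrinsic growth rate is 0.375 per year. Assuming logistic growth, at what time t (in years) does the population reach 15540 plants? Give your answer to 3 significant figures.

12.1 years

A = (K − N₀)/N₀ = (20450 − 678)/678 = 29.162.
Solve 20450/(1 + 29.162·e^(−0.375t)) = 15540: 1 + 29.162·e^(−0.375t) = 1.316, so e^(−0.375t) = 0.0108345.
−0.375·t = ln(0.0108345) = -4.525, so t = 4.525/0.375 = 12.067.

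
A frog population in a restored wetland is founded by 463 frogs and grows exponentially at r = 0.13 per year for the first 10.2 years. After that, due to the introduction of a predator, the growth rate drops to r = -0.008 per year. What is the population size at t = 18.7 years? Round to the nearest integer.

Phase 1: N(10.2) = 463·e^(0.13×10.2) = 463·e^1.326 = 1743.63.
Phase 2 runs for 18.7 − 10.2 = 8.5 years at r = -0.008.
N(18.7) = 1743.63·e^(-0.008×8.5) = 1743.63·e^-0.068 = 1629.01.

1629 frogs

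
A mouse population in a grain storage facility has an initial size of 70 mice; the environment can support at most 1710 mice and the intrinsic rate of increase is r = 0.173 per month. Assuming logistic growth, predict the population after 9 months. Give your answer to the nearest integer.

A = (K − N₀)/N₀ = (1710 − 70)/70 = 23.429.
N(t) = K/(1 + A·e^(−rt)) = 1710/(1 + 23.429×e^(−0.173×9)).
e^(−1.557) = 0.21077; denominator = 1 + 23.429×0.21077 = 5.938.
N = 1710/5.938 = 287.977.

288 mice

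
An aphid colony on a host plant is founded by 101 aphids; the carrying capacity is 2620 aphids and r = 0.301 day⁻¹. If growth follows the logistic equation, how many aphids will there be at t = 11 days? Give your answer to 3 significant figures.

1370 aphids

A = (K − N₀)/N₀ = (2620 − 101)/101 = 24.941.
N(t) = K/(1 + A·e^(−rt)) = 2620/(1 + 24.941×e^(−0.301×11)).
e^(−3.311) = 0.03648; denominator = 1 + 24.941×0.03648 = 1.9098.
N = 2620/1.9098 = 1371.85.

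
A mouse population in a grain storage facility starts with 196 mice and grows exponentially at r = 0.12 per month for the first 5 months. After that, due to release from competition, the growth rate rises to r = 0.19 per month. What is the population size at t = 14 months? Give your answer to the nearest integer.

Phase 1: N(5) = 196·e^(0.12×5) = 196·e^0.6 = 357.135.
Phase 2 runs for 14 − 5 = 9 months at r = 0.19.
N(14) = 357.135·e^(0.19×9) = 357.135·e^1.71 = 1974.59.

1975 mice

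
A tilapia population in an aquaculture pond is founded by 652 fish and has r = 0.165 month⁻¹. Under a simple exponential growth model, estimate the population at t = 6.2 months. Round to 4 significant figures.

1814 fish

N(t) = N₀·e^(rt) = 652 × e^(0.165×6.2) = 652 × e^1.023.
e^1.023 ≈ 2.7815, so N ≈ 652 × 2.7815 = 1813.56.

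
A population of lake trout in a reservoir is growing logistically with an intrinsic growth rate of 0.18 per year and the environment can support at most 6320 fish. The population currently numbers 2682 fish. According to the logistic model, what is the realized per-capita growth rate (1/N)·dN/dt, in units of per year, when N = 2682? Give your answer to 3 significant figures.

(1/N)·dN/dt = r(1 − N/K) = 0.18 × (1 − 2682/6320).
= 0.18 × 0.57563 = 0.10361.

0.104 per year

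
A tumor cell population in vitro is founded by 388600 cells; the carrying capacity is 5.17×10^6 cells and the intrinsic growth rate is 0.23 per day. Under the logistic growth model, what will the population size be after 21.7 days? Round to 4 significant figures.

A = (K − N₀)/N₀ = (5.17×10^6 − 388600)/388600 = 12.304.
N(t) = K/(1 + A·e^(−rt)) = 5.17×10^6/(1 + 12.304×e^(−0.23×21.7)).
e^(−4.991) = 0.0067989; denominator = 1 + 12.304×0.0067989 = 1.0837.
N = 5.17×10^6/1.0837 = 4.770894×10^6.

4771000 cells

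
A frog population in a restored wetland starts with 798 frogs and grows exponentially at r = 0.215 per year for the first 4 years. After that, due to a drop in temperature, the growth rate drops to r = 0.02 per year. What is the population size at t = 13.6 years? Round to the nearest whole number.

Phase 1: N(4) = 798·e^(0.215×4) = 798·e^0.86 = 1885.8.
Phase 2 runs for 13.6 − 4 = 9.6 years at r = 0.02.
N(13.6) = 1885.8·e^(0.02×9.6) = 1885.8·e^0.192 = 2284.97.

2285 frogs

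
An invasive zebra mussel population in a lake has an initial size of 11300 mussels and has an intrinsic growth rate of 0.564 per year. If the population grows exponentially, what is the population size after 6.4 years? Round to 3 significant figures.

418000 mussels

N(t) = N₀·e^(rt) = 11300 × e^(0.564×6.4) = 11300 × e^3.61.
e^3.61 ≈ 36.951, so N ≈ 11300 × 36.951 = 417549.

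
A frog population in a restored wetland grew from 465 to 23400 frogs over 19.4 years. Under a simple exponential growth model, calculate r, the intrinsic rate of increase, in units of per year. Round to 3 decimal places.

From N(t) = N₀·e^(rt): e^(r·19.4) = 23400/465 = 50.323.
r·19.4 = ln(50.323) = 3.9185, so r = 3.9185/19.4 = 0.20198.

0.202 per year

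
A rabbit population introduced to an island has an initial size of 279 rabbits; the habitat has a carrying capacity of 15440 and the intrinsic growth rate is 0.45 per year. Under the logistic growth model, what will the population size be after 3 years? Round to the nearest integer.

A = (K − N₀)/N₀ = (15440 − 279)/279 = 54.341.
N(t) = K/(1 + A·e^(−rt)) = 15440/(1 + 54.341×e^(−0.45×3)).
e^(−1.35) = 0.25924; denominator = 1 + 54.341×0.25924 = 15.087.
N = 15440/15.087 = 1023.38.

1023 rabbits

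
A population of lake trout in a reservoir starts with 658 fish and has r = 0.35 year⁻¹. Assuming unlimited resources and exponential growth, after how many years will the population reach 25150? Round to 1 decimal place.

Set N₀·e^(rt) = 25150: e^(0.35·t) = 25150/658 = 38.222.
0.35·t = ln(38.222) = 3.6434, so t = 3.6434/0.35 = 10.41.

10.4 years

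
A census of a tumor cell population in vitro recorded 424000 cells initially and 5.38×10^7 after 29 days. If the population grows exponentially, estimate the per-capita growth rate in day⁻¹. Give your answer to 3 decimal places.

From N(t) = N₀·e^(rt): e^(r·29) = 5.38×10^7/424000 = 126.89.
r·29 = ln(126.89) = 4.8433, so r = 4.8433/29 = 0.16701.

0.167 per day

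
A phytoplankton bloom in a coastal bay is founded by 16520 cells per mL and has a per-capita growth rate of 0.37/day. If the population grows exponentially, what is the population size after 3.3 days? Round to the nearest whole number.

56012 cells per mL

N(t) = N₀·e^(rt) = 16520 × e^(0.37×3.3) = 16520 × e^1.221.
e^1.221 ≈ 3.3906, so N ≈ 16520 × 3.3906 = 56012.3.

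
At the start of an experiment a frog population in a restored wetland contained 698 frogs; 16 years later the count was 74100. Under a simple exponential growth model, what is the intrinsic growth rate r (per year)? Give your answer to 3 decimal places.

0.292 per year

From N(t) = N₀·e^(rt): e^(r·16) = 74100/698 = 106.16.
r·16 = ln(106.16) = 4.665, so r = 4.665/16 = 0.29156.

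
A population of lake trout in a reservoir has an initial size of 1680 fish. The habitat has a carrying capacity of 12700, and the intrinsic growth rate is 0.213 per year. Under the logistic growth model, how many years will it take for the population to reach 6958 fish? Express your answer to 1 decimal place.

9.7 years

A = (K − N₀)/N₀ = (12700 − 1680)/1680 = 6.5595.
Solve 12700/(1 + 6.5595·e^(−0.213t)) = 6958: 1 + 6.5595·e^(−0.213t) = 1.8252, so e^(−0.213t) = 0.125807.
−0.213·t = ln(0.125807) = -2.073, so t = 2.073/0.213 = 9.7324.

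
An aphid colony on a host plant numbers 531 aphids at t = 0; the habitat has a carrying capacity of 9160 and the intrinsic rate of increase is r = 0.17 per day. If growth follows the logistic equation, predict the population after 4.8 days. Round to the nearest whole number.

1119 aphids

A = (K − N₀)/N₀ = (9160 − 531)/531 = 16.25.
N(t) = K/(1 + A·e^(−rt)) = 9160/(1 + 16.25×e^(−0.17×4.8)).
e^(−0.816) = 0.4422; denominator = 1 + 16.25×0.4422 = 8.1859.
N = 9160/8.1859 = 1119.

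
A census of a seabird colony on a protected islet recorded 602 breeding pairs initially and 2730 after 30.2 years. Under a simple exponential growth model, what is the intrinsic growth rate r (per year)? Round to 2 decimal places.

From N(t) = N₀·e^(rt): e^(r·30.2) = 2730/602 = 4.5349.
r·30.2 = ln(4.5349) = 1.5118, so r = 1.5118/30.2 = 0.05006.

0.05 per year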